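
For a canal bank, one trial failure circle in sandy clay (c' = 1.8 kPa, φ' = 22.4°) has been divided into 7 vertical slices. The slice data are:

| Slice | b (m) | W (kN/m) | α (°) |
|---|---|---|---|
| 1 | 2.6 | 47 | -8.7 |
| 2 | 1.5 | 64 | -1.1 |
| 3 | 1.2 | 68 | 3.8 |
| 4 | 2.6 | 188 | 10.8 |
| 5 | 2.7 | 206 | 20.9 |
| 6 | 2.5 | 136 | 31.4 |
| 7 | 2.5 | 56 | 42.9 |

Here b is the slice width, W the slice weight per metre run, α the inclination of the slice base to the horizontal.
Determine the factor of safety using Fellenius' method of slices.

FS = 1.52

Ordinary method of slices: FS = Σ[c'·Δl_i + (W_i cosα_i)·tanφ'] / Σ W_i sinα_i, with Δl_i = b_i / cosα_i.
Slice 1: Δl = 2.6/cos(-8.7°) = 2.630 m; N'_1 = 47·cos(-8.7°) = 46.5; c'Δl = 4.73; W sinα = -7.1
Slice 2: Δl = 1.5/cos(-1.1°) = 1.500 m; N'_2 = 64·cos(-1.1°) = 64.0; c'Δl = 2.70; W sinα = -1.2
Slice 3: Δl = 1.2/cos3.8° = 1.203 m; N'_3 = 68·cos3.8° = 67.9; c'Δl = 2.16; W sinα = 4.5
Slice 4: Δl = 2.6/cos10.8° = 2.647 m; N'_4 = 188·cos10.8° = 184.7; c'Δl = 4.76; W sinα = 35.2
Slice 5: Δl = 2.7/cos20.9° = 2.890 m; N'_5 = 206·cos20.9° = 192.4; c'Δl = 5.20; W sinα = 73.5
Slice 6: Δl = 2.5/cos31.4° = 2.929 m; N'_6 = 136·cos31.4° = 116.1; c'Δl = 5.27; W sinα = 70.9
Slice 7: Δl = 2.5/cos42.9° = 3.413 m; N'_7 = 56·cos42.9° = 41.0; c'Δl = 6.14; W sinα = 38.1
Σc'Δl = 31.0 kN/m; ΣN' = 712.5 kN/m; ΣW sinα = 213.9 kN/m
Resisting = 31.0 + 712.5·tan22.4° = 31.0 + 293.7 = 324.7 kN/m
FS = 324.7 / 213.9 = 1.518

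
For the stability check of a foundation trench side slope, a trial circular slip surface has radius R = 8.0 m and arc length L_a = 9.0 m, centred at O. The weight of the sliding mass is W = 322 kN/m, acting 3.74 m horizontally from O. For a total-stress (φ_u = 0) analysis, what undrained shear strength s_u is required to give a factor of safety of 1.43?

s_u = 23.9 kPa

FS = s_u·L_a·R / (W·d), so s_u = FS·W·d / (L_a·R).
s_u = 1.43·322·3.74 / (9.00·8.0) = 1722.1 / 72.00 = 23.92 kPa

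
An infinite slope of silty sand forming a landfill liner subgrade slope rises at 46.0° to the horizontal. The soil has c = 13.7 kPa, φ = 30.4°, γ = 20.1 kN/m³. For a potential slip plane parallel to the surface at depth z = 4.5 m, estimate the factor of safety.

For an infinite slope with a slip plane parallel to the surface (no pore pressure): FS = [c + γz cos²β tanφ] / [γz sinβ cosβ].
γz = 20.1·4.5 = 90.45 kN/m²
Numerator = 13.7 + 90.45·cos²46.0°·tan30.4° = 13.7 + 90.45·0.4826·0.5867 = 39.307 kPa
Denominator = 90.45·sin46.0°·cos46.0° = 90.45·0.7193·0.6947 = 45.197 kPa
FS = 39.307 / 45.197 = 0.870

FS = 0.87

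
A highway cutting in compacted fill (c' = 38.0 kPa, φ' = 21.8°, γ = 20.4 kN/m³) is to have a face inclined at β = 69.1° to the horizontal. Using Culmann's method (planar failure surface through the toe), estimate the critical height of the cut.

H_c = 20.08 m

Culmann's analysis gives the critical failure plane at α_cr = (β + φ')/2 = (69.1 + 21.8)/2 = 45.4°, and the critical height
H_c = (4c'/γ) · sinβ cosφ' / [1 − cos(β − φ')]
    = (4·38.0/20.4) · sin69.1°·cos21.8° / [1 − cos(47.3°)]
    = 7.451 · 0.9342·0.9285 / [1 − 0.6782]
    = 7.451 · 0.8674 / 0.3218
    = 20.08 m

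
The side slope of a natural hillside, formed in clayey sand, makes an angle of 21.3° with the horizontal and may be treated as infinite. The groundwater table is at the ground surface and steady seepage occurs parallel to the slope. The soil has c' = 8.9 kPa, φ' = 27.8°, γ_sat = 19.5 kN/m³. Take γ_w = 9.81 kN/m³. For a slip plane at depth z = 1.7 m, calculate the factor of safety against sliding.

FS = 1.47

With seepage parallel to the slope and the water table at the surface, the effective normal stress on the slip plane uses the buoyant unit weight γ' = γ_sat − γ_w while the driving shear stress uses γ_sat:
FS = [c' + γ' z cos²β tanφ'] / [γ_sat z sinβ cosβ]
γ' = 19.5 − 9.81 = 9.69 kN/m³
Numerator = 8.9 + 9.69·1.7·cos²21.3°·tan27.8° = 8.9 + 9.69·1.7·0.8680·0.5272 = 16.439 kPa
Denominator = 19.5·1.7·sin21.3°·cos21.3° = 19.5·1.7·0.3633·0.9317 = 11.219 kPa
FS = 16.439 / 11.219 = 1.465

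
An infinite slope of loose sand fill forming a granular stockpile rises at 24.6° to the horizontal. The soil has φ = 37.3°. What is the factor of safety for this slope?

For a dry cohesionless infinite slope the factor of safety is FS = tanφ / tanβ.
FS = tan37.3° / tan24.6° = 0.7618 / 0.4578 = 1.664

FS = 1.66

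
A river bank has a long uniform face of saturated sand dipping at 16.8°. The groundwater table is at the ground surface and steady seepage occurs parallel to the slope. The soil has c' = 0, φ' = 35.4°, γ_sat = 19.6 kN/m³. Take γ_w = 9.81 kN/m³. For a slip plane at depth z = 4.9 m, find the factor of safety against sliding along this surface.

FS = 1.18

With seepage parallel to the slope and the water table at the surface, the effective normal stress on the slip plane uses the buoyant unit weight γ' = γ_sat − γ_w while the driving shear stress uses γ_sat:
FS = [c' + γ' z cos²β tanφ'] / [γ_sat z sinβ cosβ]
(For c' = 0 this reduces to FS = (γ'/γ_sat)·tanφ'/tanβ.)
γ' = 19.6 − 9.81 = 9.79 kN/m³
Numerator = 0.0 + 9.79·4.9·cos²16.8°·tan35.4° = 0.0 + 9.79·4.9·0.9165·0.7107 = 31.243 kPa
Denominator = 19.6·4.9·sin16.8°·cos16.8° = 19.6·4.9·0.2890·0.9573 = 26.574 kPa
FS = 31.243 / 26.574 = 1.176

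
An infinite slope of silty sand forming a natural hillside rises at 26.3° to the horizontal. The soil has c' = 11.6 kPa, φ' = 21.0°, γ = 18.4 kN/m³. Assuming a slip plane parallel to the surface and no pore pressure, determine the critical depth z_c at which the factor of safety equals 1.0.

z_c = 7.11 m

Setting FS = 1.00 in FS = [c' + γz cos²β tanφ'] / [γz sinβ cosβ] and solving for z:
z = c' / [γ cosβ (FS·sinβ − cosβ·tanφ')]
  = 11.6 / [18.4·cos26.3°·(1.00·sin26.3° − cos26.3°·tan21.0°)]
  = 11.6 / [18.4·0.8965·(1.00·0.4431 − 0.8965·0.3839)]
  = 11.6 / 1.6321 = 7.107 m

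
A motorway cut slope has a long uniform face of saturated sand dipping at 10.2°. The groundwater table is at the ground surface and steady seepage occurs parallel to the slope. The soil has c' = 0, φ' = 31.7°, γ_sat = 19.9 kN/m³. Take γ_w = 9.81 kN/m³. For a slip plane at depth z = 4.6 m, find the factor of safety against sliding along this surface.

FS = 1.74

With seepage parallel to the slope and the water table at the surface, the effective normal stress on the slip plane uses the buoyant unit weight γ' = γ_sat − γ_w while the driving shear stress uses γ_sat:
FS = [c' + γ' z cos²β tanφ'] / [γ_sat z sinβ cosβ]
(For c' = 0 this reduces to FS = (γ'/γ_sat)·tanφ'/tanβ.)
γ' = 19.9 − 9.81 = 10.09 kN/m³
Numerator = 0.0 + 10.09·4.6·cos²10.2°·tan31.7° = 0.0 + 10.09·4.6·0.9686·0.6176 = 27.767 kPa
Denominator = 19.9·4.6·sin10.2°·cos10.2° = 19.9·4.6·0.1771·0.9842 = 15.954 kPa
FS = 27.767 / 15.954 = 1.740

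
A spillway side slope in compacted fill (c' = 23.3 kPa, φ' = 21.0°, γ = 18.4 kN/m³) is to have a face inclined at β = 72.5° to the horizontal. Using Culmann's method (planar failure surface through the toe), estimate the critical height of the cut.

H_c = 11.95 m

Culmann's analysis gives the critical failure plane at α_cr = (β + φ')/2 = (72.5 + 21.0)/2 = 46.8°, and the critical height
H_c = (4c'/γ) · sinβ cosφ' / [1 − cos(β − φ')]
    = (4·23.3/18.4) · sin72.5°·cos21.0° / [1 − cos(51.5°)]
    = 5.065 · 0.9537·0.9336 / [1 − 0.6225]
    = 5.065 · 0.8904 / 0.3775
    = 11.95 m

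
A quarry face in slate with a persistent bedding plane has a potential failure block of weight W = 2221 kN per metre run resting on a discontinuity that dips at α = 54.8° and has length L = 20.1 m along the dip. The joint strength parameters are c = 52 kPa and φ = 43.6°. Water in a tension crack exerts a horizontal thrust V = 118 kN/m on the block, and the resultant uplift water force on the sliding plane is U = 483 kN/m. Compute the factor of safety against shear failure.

FS = 0.91

Resolving the block weight along and normal to the plane and applying the Mohr–Coulomb strength on the joint:
N' = W cosα − U − V sinα = 2221·cos54.8° − 483 − 118·sin54.8° = 700.8 kN/m
Driving force T = W sinα + V cosα = 2221·sin54.8° + 118·cos54.8° = 1882.9 kN/m
Resisting force R = c·L + N'·tanφ = 52·20.1 + 700.8·tan43.6° = 1045.2 + 667.4 = 1712.6 kN/m
FS = R / T = 1712.6 / 1882.9 = 0.910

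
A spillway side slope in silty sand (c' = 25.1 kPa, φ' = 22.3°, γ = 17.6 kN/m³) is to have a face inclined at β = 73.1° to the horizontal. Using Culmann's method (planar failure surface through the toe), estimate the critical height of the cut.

Culmann's analysis gives the critical failure plane at α_cr = (β + φ')/2 = (73.1 + 22.3)/2 = 47.7°, and the critical height
H_c = (4c'/γ) · sinβ cosφ' / [1 − cos(β − φ')]
    = (4·25.1/17.6) · sin73.1°·cos22.3° / [1 − cos(50.8°)]
    = 5.705 · 0.9568·0.9252 / [1 − 0.6320]
    = 5.705 · 0.8853 / 0.3680
    = 13.72 m

H_c = 13.72 m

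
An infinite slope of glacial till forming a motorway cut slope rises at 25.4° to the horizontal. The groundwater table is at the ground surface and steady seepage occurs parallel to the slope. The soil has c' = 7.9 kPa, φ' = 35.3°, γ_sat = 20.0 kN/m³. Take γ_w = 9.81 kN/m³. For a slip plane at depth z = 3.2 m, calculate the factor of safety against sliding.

With seepage parallel to the slope and the water table at the surface, the effective normal stress on the slip plane uses the buoyant unit weight γ' = γ_sat − γ_w while the driving shear stress uses γ_sat:
FS = [c' + γ' z cos²β tanφ'] / [γ_sat z sinβ cosβ]
γ' = 20.0 − 9.81 = 10.19 kN/m³
Numerator = 7.9 + 10.19·3.2·cos²25.4°·tan35.3° = 7.9 + 10.19·3.2·0.8160·0.7080 = 26.740 kPa
Denominator = 20.0·3.2·sin25.4°·cos25.4° = 20.0·3.2·0.4289·0.9033 = 24.798 kPa
FS = 26.740 / 24.798 = 1.078

FS = 1.08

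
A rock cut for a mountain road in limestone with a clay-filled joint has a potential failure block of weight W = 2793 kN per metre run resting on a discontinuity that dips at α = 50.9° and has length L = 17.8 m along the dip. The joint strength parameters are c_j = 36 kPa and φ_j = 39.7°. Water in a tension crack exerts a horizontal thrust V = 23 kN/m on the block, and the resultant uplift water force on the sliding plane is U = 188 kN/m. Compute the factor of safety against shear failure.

Resolving the block weight along and normal to the plane and applying the Mohr–Coulomb strength on the joint:
N' = W cosα − U − V sinα = 2793·cos50.9° − 188 − 23·sin50.9° = 1555.6 kN/m
Driving force T = W sinα + V cosα = 2793·sin50.9° + 23·cos50.9° = 2182.0 kN/m
Resisting force R = c_j·L + N'·tanφ_j = 36·17.8 + 1555.6·tan39.7° = 640.8 + 1291.5 = 1932.3 kN/m
FS = R / T = 1932.3 / 2182.0 = 0.886

FS = 0.89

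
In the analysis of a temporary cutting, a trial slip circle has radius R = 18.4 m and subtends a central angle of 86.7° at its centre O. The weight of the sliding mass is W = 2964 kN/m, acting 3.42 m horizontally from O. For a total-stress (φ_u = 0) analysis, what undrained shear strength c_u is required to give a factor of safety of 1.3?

c_u = 25.7 kPa

FS = c_u·L_a·R / (W·d), so c_u = FS·W·d / (L_a·R).
Arc length L_a = R·θ = 18.4·(86.7°·π/180) = 18.4·1.5132 = 27.84 m
c_u = 1.3·2964·3.42 / (27.84·18.4) = 13177.9 / 512.31 = 25.72 kPa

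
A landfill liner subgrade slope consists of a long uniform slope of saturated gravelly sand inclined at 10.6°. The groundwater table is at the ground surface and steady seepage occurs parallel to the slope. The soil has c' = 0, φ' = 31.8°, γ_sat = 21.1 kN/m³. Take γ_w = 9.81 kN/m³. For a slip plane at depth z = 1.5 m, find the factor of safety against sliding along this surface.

FS = 1.77

With seepage parallel to the slope and the water table at the surface, the effective normal stress on the slip plane uses the buoyant unit weight γ' = γ_sat − γ_w while the driving shear stress uses γ_sat:
FS = [c' + γ' z cos²β tanφ'] / [γ_sat z sinβ cosβ]
(For c' = 0 this reduces to FS = (γ'/γ_sat)·tanφ'/tanβ.)
γ' = 21.1 − 9.81 = 11.29 kN/m³
Numerator = 0.0 + 11.29·1.5·cos²10.6°·tan31.8° = 0.0 + 11.29·1.5·0.9662·0.6200 = 10.145 kPa
Denominator = 21.1·1.5·sin10.6°·cos10.6° = 21.1·1.5·0.1840·0.9829 = 5.723 kPa
FS = 10.145 / 5.723 = 1.773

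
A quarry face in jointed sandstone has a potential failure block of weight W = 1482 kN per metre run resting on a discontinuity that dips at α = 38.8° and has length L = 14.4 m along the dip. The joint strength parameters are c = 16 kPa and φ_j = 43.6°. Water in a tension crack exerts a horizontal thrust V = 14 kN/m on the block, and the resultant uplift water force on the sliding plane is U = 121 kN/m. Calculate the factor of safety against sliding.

FS = 1.28

Resolving the block weight along and normal to the plane and applying the Mohr–Coulomb strength on the joint:
N' = W cosα − U − V sinα = 1482·cos38.8° − 121 − 14·sin38.8° = 1025.2 kN/m
Driving force T = W sinα + V cosα = 1482·sin38.8° + 14·cos38.8° = 939.5 kN/m
Resisting force R = c·L + N'·tanφ_j = 16·14.4 + 1025.2·tan43.6° = 230.4 + 976.3 = 1206.7 kN/m
FS = R / T = 1206.7 / 939.5 = 1.284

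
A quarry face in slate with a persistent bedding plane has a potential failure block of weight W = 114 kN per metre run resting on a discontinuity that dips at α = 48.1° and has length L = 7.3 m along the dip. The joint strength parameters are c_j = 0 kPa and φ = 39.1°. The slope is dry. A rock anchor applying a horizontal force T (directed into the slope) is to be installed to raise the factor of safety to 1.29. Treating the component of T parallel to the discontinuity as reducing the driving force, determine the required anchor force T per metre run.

Resolving forces along and normal to the sliding plane, with the horizontal anchor force T adding T·sinα to the effective normal force and T·cosα acting up the plane against the driving force:
FS = [c_jL + (W cosα + T sinα) tanφ] / [W sinα − T cosα]
Without the anchor: N' = 76.1 kN/m, driving T_d = 84.9 kN/m, resisting R = 0·7.3 + 76.1·tan39.1° = 61.9 kN/m, FS = 0.73.
Setting FS = 1.29 and solving for T:
1.29·(84.9 − T cos48.1°) = 61.9 + T sin48.1°·tan39.1°
T·(sin48.1°·tan39.1° + 1.29·cos48.1°) = 1.29·84.9 − 61.9
T·(0.7443·0.8127 + 1.29·0.6678) = 109.5 − 61.9 = 47.6
T·1.4664 = 47.6
T = 32.5 kN/m

T = 32 kN/m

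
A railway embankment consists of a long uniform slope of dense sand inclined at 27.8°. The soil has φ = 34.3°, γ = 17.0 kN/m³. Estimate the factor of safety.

FS = 1.29

For a dry cohesionless infinite slope the factor of safety is FS = tanφ / tanβ.
FS = tan34.3° / tan27.8° = 0.6822 / 0.5272 = 1.294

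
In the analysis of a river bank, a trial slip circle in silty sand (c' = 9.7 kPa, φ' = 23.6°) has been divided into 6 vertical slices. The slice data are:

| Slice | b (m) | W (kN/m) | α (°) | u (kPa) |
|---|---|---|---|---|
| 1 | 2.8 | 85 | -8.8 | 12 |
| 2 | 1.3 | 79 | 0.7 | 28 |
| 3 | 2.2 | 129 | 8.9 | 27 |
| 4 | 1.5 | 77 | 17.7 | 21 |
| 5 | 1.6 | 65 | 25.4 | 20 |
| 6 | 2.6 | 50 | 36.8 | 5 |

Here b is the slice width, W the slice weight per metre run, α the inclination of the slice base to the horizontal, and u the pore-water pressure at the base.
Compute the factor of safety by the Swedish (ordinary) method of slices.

FS = 2.62

Ordinary method of slices: FS = Σ[c'·Δl_i + (W_i cosα_i − u_i·Δl_i)·tanφ'] / Σ W_i sinα_i, with Δl_i = b_i / cosα_i.
Slice 1: Δl = 2.8/cos(-8.8°) = 2.833 m; N'_1 = 85·cos(-8.8°) − 12·2.833 = 50.0; c'Δl = 27.48; W sinα = -13.0
Slice 2: Δl = 1.3/cos0.7° = 1.300 m; N'_2 = 79·cos0.7° − 28·1.300 = 42.6; c'Δl = 12.61; W sinα = 1.0
Slice 3: Δl = 2.2/cos8.9° = 2.227 m; N'_3 = 129·cos8.9° − 27·2.227 = 67.3; c'Δl = 21.60; W sinα = 20.0
Slice 4: Δl = 1.5/cos17.7° = 1.575 m; N'_4 = 77·cos17.7° − 21·1.575 = 40.3; c'Δl = 15.27; W sinα = 23.4
Slice 5: Δl = 1.6/cos25.4° = 1.771 m; N'_5 = 65·cos25.4° − 20·1.771 = 23.3; c'Δl = 17.18; W sinα = 27.9
Slice 6: Δl = 2.6/cos36.8° = 3.247 m; N'_6 = 50·cos36.8° − 5·3.247 = 23.8; c'Δl = 31.50; W sinα = 30.0
Σc'Δl = 125.6 kN/m; ΣN' = 247.3 kN/m; ΣW sinα = 89.2 kN/m
Resisting = 125.6 + 247.3·tan23.6° = 125.6 + 108.0 = 233.7 kN/m
FS = 233.7 / 89.2 = 2.621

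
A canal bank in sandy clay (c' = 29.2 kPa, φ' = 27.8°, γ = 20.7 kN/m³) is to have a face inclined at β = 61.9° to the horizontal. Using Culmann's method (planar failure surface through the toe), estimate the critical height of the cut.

H_c = 25.61 m

Culmann's analysis gives the critical failure plane at α_cr = (β + φ')/2 = (61.9 + 27.8)/2 = 44.9°, and the critical height
H_c = (4c'/γ) · sinβ cosφ' / [1 − cos(β − φ')]
    = (4·29.2/20.7) · sin61.9°·cos27.8° / [1 − cos(34.1°)]
    = 5.643 · 0.8821·0.8846 / [1 − 0.8281]
    = 5.643 · 0.7803 / 0.1719
    = 25.61 m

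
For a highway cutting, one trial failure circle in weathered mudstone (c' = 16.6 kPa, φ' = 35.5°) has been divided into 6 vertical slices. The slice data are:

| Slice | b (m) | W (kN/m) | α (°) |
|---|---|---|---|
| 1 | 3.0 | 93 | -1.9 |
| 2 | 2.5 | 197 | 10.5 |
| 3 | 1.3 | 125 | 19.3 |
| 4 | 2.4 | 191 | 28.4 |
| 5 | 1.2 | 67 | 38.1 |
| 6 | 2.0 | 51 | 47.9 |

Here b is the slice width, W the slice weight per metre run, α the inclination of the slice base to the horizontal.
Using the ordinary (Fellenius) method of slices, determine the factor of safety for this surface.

Ordinary method of slices: FS = Σ[c'·Δl_i + (W_i cosα_i)·tanφ'] / Σ W_i sinα_i, with Δl_i = b_i / cosα_i.
Slice 1: Δl = 3.0/cos(-1.9°) = 3.002 m; N'_1 = 93·cos(-1.9°) = 92.9; c'Δl = 49.83; W sinα = -3.1
Slice 2: Δl = 2.5/cos10.5° = 2.543 m; N'_2 = 197·cos10.5° = 193.7; c'Δl = 42.21; W sinα = 35.9
Slice 3: Δl = 1.3/cos19.3° = 1.377 m; N'_3 = 125·cos19.3° = 118.0; c'Δl = 22.86; W sinα = 41.3
Slice 4: Δl = 2.4/cos28.4° = 2.728 m; N'_4 = 191·cos28.4° = 168.0; c'Δl = 45.29; W sinα = 90.8
Slice 5: Δl = 1.2/cos38.1° = 1.525 m; N'_5 = 67·cos38.1° = 52.7; c'Δl = 25.31; W sinα = 41.3
Slice 6: Δl = 2.0/cos47.9° = 2.983 m; N'_6 = 51·cos47.9° = 34.2; c'Δl = 49.52; W sinα = 37.8
Σc'Δl = 235.0 kN/m; ΣN' = 659.6 kN/m; ΣW sinα = 244.2 kN/m
Resisting = 235.0 + 659.6·tan35.5° = 235.0 + 470.5 = 705.5 kN/m
FS = 705.5 / 244.2 = 2.889

FS = 2.89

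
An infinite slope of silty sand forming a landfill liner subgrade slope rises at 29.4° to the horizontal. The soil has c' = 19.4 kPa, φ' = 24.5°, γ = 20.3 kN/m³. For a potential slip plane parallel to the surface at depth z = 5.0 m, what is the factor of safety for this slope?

For an infinite slope with a slip plane parallel to the surface (no pore pressure): FS = [c' + γz cos²β tanφ'] / [γz sinβ cosβ].
γz = 20.3·5.0 = 101.50 kN/m²
Numerator = 19.4 + 101.50·cos²29.4°·tan24.5° = 19.4 + 101.50·0.7590·0.4557 = 54.509 kPa
Denominator = 101.50·sin29.4°·cos29.4° = 101.50·0.4909·0.8712 = 43.410 kPa
FS = 54.509 / 43.410 = 1.256

FS = 1.26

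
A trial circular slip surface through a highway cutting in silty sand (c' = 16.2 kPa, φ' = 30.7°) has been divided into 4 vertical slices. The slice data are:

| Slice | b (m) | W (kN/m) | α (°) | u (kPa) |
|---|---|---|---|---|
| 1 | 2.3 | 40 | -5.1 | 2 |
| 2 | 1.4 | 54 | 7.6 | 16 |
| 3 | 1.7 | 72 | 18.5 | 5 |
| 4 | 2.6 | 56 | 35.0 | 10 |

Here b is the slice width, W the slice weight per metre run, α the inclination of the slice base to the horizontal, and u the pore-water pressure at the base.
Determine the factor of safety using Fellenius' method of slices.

Ordinary method of slices: FS = Σ[c'·Δl_i + (W_i cosα_i − u_i·Δl_i)·tanφ'] / Σ W_i sinα_i, with Δl_i = b_i / cosα_i.
Slice 1: Δl = 2.3/cos(-5.1°) = 2.309 m; N'_1 = 40·cos(-5.1°) − 2·2.309 = 35.2; c'Δl = 37.41; W sinα = -3.6
Slice 2: Δl = 1.4/cos7.6° = 1.412 m; N'_2 = 54·cos7.6° − 16·1.412 = 30.9; c'Δl = 22.88; W sinα = 7.1
Slice 3: Δl = 1.7/cos18.5° = 1.793 m; N'_3 = 72·cos18.5° − 5·1.793 = 59.3; c'Δl = 29.04; W sinα = 22.8
Slice 4: Δl = 2.6/cos35.0° = 3.174 m; N'_4 = 56·cos35.0° − 10·3.174 = 14.1; c'Δl = 51.42; W sinα = 32.1
Σc'Δl = 140.7 kN/m; ΣN' = 139.6 kN/m; ΣW sinα = 58.6 kN/m
Resisting = 140.7 + 139.6·tan30.7° = 140.7 + 82.9 = 223.6 kN/m
FS = 223.6 / 58.6 = 3.819

FS = 3.82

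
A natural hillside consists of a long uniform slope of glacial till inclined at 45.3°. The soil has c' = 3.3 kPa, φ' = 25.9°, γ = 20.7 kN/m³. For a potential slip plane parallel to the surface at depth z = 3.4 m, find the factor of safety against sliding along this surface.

FS = 0.57

For an infinite slope with a slip plane parallel to the surface (no pore pressure): FS = [c' + γz cos²β tanφ'] / [γz sinβ cosβ].
γz = 20.7·3.4 = 70.38 kN/m²
Numerator = 3.3 + 70.38·cos²45.3°·tan25.9° = 3.3 + 70.38·0.4948·0.4856 = 20.208 kPa
Denominator = 70.38·sin45.3°·cos45.3° = 70.38·0.7108·0.7034 = 35.188 kPa
FS = 20.208 / 35.188 = 0.574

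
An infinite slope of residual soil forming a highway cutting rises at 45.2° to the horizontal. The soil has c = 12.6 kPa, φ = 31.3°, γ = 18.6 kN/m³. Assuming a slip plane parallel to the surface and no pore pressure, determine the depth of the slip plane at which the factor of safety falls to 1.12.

Setting FS = 1.12 in FS = [c + γz cos²β tanφ] / [γz sinβ cosβ] and solving for z:
z = c / [γ cosβ (FS·sinβ − cosβ·tanφ)]
  = 12.6 / [18.6·cos45.2°·(1.12·sin45.2° − cos45.2°·tan31.3°)]
  = 12.6 / [18.6·0.7046·(1.12·0.7096 − 0.7046·0.6080)]
  = 12.6 / 4.8007 = 2.625 m

z = 2.62 m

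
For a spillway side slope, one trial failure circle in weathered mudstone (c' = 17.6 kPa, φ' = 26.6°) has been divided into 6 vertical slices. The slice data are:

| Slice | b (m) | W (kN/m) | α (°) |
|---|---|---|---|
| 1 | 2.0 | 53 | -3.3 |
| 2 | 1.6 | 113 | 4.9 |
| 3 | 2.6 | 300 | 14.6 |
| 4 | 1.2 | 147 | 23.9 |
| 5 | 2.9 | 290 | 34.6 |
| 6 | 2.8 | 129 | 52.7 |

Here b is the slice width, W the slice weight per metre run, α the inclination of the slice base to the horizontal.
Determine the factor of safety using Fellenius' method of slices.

Ordinary method of slices: FS = Σ[c'·Δl_i + (W_i cosα_i)·tanφ'] / Σ W_i sinα_i, with Δl_i = b_i / cosα_i.
Slice 1: Δl = 2.0/cos(-3.3°) = 2.003 m; N'_1 = 53·cos(-3.3°) = 52.9; c'Δl = 35.26; W sinα = -3.1
Slice 2: Δl = 1.6/cos4.9° = 1.606 m; N'_2 = 113·cos4.9° = 112.6; c'Δl = 28.26; W sinα = 9.7
Slice 3: Δl = 2.6/cos14.6° = 2.687 m; N'_3 = 300·cos14.6° = 290.3; c'Δl = 47.29; W sinα = 75.6
Slice 4: Δl = 1.2/cos23.9° = 1.313 m; N'_4 = 147·cos23.9° = 134.4; c'Δl = 23.10; W sinα = 59.6
Slice 5: Δl = 2.9/cos34.6° = 3.523 m; N'_5 = 290·cos34.6° = 238.7; c'Δl = 62.01; W sinα = 164.7
Slice 6: Δl = 2.8/cos52.7° = 4.621 m; N'_6 = 129·cos52.7° = 78.2; c'Δl = 81.32; W sinα = 102.6
Σc'Δl = 277.2 kN/m; ΣN' = 907.1 kN/m; ΣW sinα = 409.1 kN/m
Resisting = 277.2 + 907.1·tan26.6° = 277.2 + 454.2 = 731.5 kN/m
FS = 731.5 / 409.1 = 1.788

FS = 1.79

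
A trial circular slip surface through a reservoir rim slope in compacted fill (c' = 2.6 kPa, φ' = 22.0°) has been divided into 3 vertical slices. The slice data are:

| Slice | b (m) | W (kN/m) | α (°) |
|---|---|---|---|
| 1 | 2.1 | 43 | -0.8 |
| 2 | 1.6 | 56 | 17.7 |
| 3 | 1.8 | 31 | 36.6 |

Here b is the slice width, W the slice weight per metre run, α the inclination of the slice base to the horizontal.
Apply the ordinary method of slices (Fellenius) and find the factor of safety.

FS = 1.85

Ordinary method of slices: FS = Σ[c'·Δl_i + (W_i cosα_i)·tanφ'] / Σ W_i sinα_i, with Δl_i = b_i / cosα_i.
Slice 1: Δl = 2.1/cos(-0.8°) = 2.100 m; N'_1 = 43·cos(-0.8°) = 43.0; c'Δl = 5.46; W sinα = -0.6
Slice 2: Δl = 1.6/cos17.7° = 1.680 m; N'_2 = 56·cos17.7° = 53.3; c'Δl = 4.37; W sinα = 17.0
Slice 3: Δl = 1.8/cos36.6° = 2.242 m; N'_3 = 31·cos36.6° = 24.9; c'Δl = 5.83; W sinα = 18.5
Σc'Δl = 15.7 kN/m; ΣN' = 121.2 kN/m; ΣW sinα = 34.9 kN/m
Resisting = 15.7 + 121.2·tan22.0° = 15.7 + 49.0 = 64.6 kN/m
FS = 64.6 / 34.9 = 1.852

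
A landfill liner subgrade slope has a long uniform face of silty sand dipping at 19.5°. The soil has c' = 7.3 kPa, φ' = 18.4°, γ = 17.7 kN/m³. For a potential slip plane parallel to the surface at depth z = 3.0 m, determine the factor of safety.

For an infinite slope with a slip plane parallel to the surface (no pore pressure): FS = [c' + γz cos²β tanφ'] / [γz sinβ cosβ].
γz = 17.7·3.0 = 53.10 kN/m²
Numerator = 7.3 + 53.10·cos²19.5°·tan18.4° = 7.3 + 53.10·0.8886·0.3327 = 22.996 kPa
Denominator = 53.10·sin19.5°·cos19.5° = 53.10·0.3338·0.9426 = 16.708 kPa
FS = 22.996 / 16.708 = 1.376

FS = 1.38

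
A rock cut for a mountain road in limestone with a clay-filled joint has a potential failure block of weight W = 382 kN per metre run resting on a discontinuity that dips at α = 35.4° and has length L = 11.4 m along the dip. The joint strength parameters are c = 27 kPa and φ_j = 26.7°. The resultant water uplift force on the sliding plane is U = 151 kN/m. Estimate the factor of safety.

FS = 1.76

Resolving the block weight along and normal to the plane and applying the Mohr–Coulomb strength on the joint:
N' = W cosα − U = 382·cos35.4° − 151 = 160.4 kN/m
Driving force T = W sinα = 382·sin35.4° = 221.3 kN/m
Resisting force R = c·L + N'·tanφ_j = 27·11.4 + 160.4·tan26.7° = 307.8 + 80.7 = 388.5 kN/m
FS = R / T = 388.5 / 221.3 = 1.755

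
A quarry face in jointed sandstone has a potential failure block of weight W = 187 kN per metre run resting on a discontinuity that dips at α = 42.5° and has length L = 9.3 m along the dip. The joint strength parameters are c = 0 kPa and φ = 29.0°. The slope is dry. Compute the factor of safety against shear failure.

Resolving the block weight along and normal to the plane and applying the Mohr–Coulomb strength on the joint:
N' = W cosα = 187·cos42.5° = 137.9 kN/m
Driving force T = W sinα = 187·sin42.5° = 126.3 kN/m
Resisting force R = c·L + N'·tanφ = 0·9.3 + 137.9·tan29.0° = 0.0 + 76.4 = 76.4 kN/m
FS = R / T = 76.4 / 126.3 = 0.605

FS = 0.60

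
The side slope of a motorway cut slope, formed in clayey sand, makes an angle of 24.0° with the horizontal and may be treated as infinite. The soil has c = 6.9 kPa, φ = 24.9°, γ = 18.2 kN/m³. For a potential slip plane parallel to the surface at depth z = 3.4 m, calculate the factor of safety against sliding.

FS = 1.34

For an infinite slope with a slip plane parallel to the surface (no pore pressure): FS = [c + γz cos²β tanφ] / [γz sinβ cosβ].
γz = 18.2·3.4 = 61.88 kN/m²
Numerator = 6.9 + 61.88·cos²24.0°·tan24.9° = 6.9 + 61.88·0.8346·0.4642 = 30.872 kPa
Denominator = 61.88·sin24.0°·cos24.0° = 61.88·0.4067·0.9135 = 22.993 kPa
FS = 30.872 / 22.993 = 1.343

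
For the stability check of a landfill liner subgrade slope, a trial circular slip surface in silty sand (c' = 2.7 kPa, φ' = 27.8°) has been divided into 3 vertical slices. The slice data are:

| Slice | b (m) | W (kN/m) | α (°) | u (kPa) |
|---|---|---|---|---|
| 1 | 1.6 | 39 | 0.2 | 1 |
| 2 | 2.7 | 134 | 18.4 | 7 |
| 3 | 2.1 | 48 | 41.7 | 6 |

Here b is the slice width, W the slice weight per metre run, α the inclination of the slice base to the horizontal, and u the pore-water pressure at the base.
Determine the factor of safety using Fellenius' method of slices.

FS = 1.42

Ordinary method of slices: FS = Σ[c'·Δl_i + (W_i cosα_i − u_i·Δl_i)·tanφ'] / Σ W_i sinα_i, with Δl_i = b_i / cosα_i.
Slice 1: Δl = 1.6/cos0.2° = 1.600 m; N'_1 = 39·cos0.2° − 1·1.600 = 37.4; c'Δl = 4.32; W sinα = 0.1
Slice 2: Δl = 2.7/cos18.4° = 2.845 m; N'_2 = 134·cos18.4° − 7·2.845 = 107.2; c'Δl = 7.68; W sinα = 42.3
Slice 3: Δl = 2.1/cos41.7° = 2.813 m; N'_3 = 48·cos41.7° − 6·2.813 = 19.0; c'Δl = 7.59; W sinα = 31.9
Σc'Δl = 19.6 kN/m; ΣN' = 163.6 kN/m; ΣW sinα = 74.4 kN/m
Resisting = 19.6 + 163.6·tan27.8° = 19.6 + 86.3 = 105.9 kN/m
FS = 105.9 / 74.4 = 1.423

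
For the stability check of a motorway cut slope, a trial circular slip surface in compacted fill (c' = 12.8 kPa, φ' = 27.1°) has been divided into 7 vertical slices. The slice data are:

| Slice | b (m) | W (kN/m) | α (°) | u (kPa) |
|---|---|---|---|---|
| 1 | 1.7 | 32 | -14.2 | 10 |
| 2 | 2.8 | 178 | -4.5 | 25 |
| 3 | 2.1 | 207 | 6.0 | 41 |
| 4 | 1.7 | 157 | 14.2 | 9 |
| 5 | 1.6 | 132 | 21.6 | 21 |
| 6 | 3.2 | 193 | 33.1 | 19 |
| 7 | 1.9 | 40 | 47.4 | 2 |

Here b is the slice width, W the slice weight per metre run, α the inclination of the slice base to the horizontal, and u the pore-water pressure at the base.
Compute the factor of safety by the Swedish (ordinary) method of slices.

FS = 2.29

Ordinary method of slices: FS = Σ[c'·Δl_i + (W_i cosα_i − u_i·Δl_i)·tanφ'] / Σ W_i sinα_i, with Δl_i = b_i / cosα_i.
Slice 1: Δl = 1.7/cos(-14.2°) = 1.754 m; N'_1 = 32·cos(-14.2°) − 10·1.754 = 13.5; c'Δl = 22.45; W sinα = -7.8
Slice 2: Δl = 2.8/cos(-4.5°) = 2.809 m; N'_2 = 178·cos(-4.5°) − 25·2.809 = 107.2; c'Δl = 35.95; W sinα = -14.0
Slice 3: Δl = 2.1/cos6.0° = 2.112 m; N'_3 = 207·cos6.0° − 41·2.112 = 119.3; c'Δl = 27.03; W sinα = 21.6
Slice 4: Δl = 1.7/cos14.2° = 1.754 m; N'_4 = 157·cos14.2° − 9·1.754 = 136.4; c'Δl = 22.45; W sinα = 38.5
Slice 5: Δl = 1.6/cos21.6° = 1.721 m; N'_5 = 132·cos21.6° − 21·1.721 = 86.6; c'Δl = 22.03; W sinα = 48.6
Slice 6: Δl = 3.2/cos33.1° = 3.820 m; N'_6 = 193·cos33.1° − 19·3.820 = 89.1; c'Δl = 48.89; W sinα = 105.4
Slice 7: Δl = 1.9/cos47.4° = 2.807 m; N'_7 = 40·cos47.4° − 2·2.807 = 21.5; c'Δl = 35.93; W sinα = 29.4
Σc'Δl = 214.7 kN/m; ΣN' = 573.6 kN/m; ΣW sinα = 221.8 kN/m
Resisting = 214.7 + 573.6·tan27.1° = 214.7 + 293.5 = 508.2 kN/m
FS = 508.2 / 221.8 = 2.292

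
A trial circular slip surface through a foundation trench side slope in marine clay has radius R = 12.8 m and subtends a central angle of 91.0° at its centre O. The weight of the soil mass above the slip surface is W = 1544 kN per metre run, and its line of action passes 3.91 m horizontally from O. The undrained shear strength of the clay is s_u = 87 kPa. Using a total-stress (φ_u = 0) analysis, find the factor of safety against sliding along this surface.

Taking moments about the centre O, the resisting moment is provided by the undrained shear strength acting along the arc:
Arc length L_a = R·θ = 12.8·(91.0°·π/180) = 12.8·1.5882 = 20.33 m
M_R = s_u·L_a·R = 87·20.33·12.8 = 22639.0 kN·m/m
M_D = W·d = 1544·3.91 = 6037.0 kN·m/m
FS = M_R / M_D = 22639.0 / 6037.0 = 3.750

FS = 3.75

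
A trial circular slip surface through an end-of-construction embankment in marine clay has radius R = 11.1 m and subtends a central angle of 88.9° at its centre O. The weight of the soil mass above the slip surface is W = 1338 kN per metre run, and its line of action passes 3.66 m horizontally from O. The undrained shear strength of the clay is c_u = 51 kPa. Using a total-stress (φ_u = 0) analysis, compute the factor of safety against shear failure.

FS = 1.99

Taking moments about the centre O, the resisting moment is provided by the undrained shear strength acting along the arc:
Arc length L_a = R·θ = 11.1·(88.9°·π/180) = 11.1·1.5516 = 17.22 m
M_R = c_u·L_a·R = 51·17.22·11.1 = 9749.8 kN·m/m
M_D = W·d = 1338·3.66 = 4897.1 kN·m/m
FS = M_R / M_D = 9749.8 / 4897.1 = 1.991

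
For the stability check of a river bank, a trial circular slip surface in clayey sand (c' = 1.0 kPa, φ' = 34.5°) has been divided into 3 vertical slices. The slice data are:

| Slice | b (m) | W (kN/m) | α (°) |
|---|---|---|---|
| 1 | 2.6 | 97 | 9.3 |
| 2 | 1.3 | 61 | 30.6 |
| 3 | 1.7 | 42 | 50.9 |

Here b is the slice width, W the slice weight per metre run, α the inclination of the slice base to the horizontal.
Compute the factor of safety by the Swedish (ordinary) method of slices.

Ordinary method of slices: FS = Σ[c'·Δl_i + (W_i cosα_i)·tanφ'] / Σ W_i sinα_i, with Δl_i = b_i / cosα_i.
Slice 1: Δl = 2.6/cos9.3° = 2.635 m; N'_1 = 97·cos9.3° = 95.7; c'Δl = 2.63; W sinα = 15.7
Slice 2: Δl = 1.3/cos30.6° = 1.510 m; N'_2 = 61·cos30.6° = 52.5; c'Δl = 1.51; W sinα = 31.1
Slice 3: Δl = 1.7/cos50.9° = 2.696 m; N'_3 = 42·cos50.9° = 26.5; c'Δl = 2.70; W sinα = 32.6
Σc'Δl = 6.8 kN/m; ΣN' = 174.7 kN/m; ΣW sinα = 79.3 kN/m
Resisting = 6.8 + 174.7·tan34.5° = 6.8 + 120.1 = 126.9 kN/m
FS = 126.9 / 79.3 = 1.600

FS = 1.60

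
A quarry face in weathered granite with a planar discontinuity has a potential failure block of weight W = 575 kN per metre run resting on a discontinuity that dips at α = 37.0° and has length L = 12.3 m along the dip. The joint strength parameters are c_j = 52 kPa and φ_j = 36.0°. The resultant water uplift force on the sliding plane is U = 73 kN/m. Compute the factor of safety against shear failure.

FS = 2.66

Resolving the block weight along and normal to the plane and applying the Mohr–Coulomb strength on the joint:
N' = W cosα − U = 575·cos37.0° − 73 = 386.2 kN/m
Driving force T = W sinα = 575·sin37.0° = 346.0 kN/m
Resisting force R = c_j·L + N'·tanφ_j = 52·12.3 + 386.2·tan36.0° = 639.6 + 280.6 = 920.2 kN/m
FS = R / T = 920.2 / 346.0 = 2.659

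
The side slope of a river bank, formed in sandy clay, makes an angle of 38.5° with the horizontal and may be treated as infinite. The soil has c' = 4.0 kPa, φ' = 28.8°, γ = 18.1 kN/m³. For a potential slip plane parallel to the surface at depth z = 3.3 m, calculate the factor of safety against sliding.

FS = 0.83

For an infinite slope with a slip plane parallel to the surface (no pore pressure): FS = [c' + γz cos²β tanφ'] / [γz sinβ cosβ].
γz = 18.1·3.3 = 59.73 kN/m²
Numerator = 4.0 + 59.73·cos²38.5°·tan28.8° = 4.0 + 59.73·0.6125·0.5498 = 24.112 kPa
Denominator = 59.73·sin38.5°·cos38.5° = 59.73·0.6225·0.7826 = 29.100 kPa
FS = 24.112 / 29.100 = 0.829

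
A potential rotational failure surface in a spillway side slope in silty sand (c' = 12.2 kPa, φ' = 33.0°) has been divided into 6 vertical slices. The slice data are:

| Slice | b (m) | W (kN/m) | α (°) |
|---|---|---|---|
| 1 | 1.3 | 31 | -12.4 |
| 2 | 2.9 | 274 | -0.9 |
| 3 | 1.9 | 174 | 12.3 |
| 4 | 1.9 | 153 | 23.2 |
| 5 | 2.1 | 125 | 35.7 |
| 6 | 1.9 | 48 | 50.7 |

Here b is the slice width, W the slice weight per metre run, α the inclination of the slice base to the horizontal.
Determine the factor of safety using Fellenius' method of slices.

FS = 3.33

Ordinary method of slices: FS = Σ[c'·Δl_i + (W_i cosα_i)·tanφ'] / Σ W_i sinα_i, with Δl_i = b_i / cosα_i.
Slice 1: Δl = 1.3/cos(-12.4°) = 1.331 m; N'_1 = 31·cos(-12.4°) = 30.3; c'Δl = 16.24; W sinα = -6.7
Slice 2: Δl = 2.9/cos(-0.9°) = 2.900 m; N'_2 = 274·cos(-0.9°) = 274.0; c'Δl = 35.38; W sinα = -4.3
Slice 3: Δl = 1.9/cos12.3° = 1.945 m; N'_3 = 174·cos12.3° = 170.0; c'Δl = 23.72; W sinα = 37.1
Slice 4: Δl = 1.9/cos23.2° = 2.067 m; N'_4 = 153·cos23.2° = 140.6; c'Δl = 25.22; W sinα = 60.3
Slice 5: Δl = 2.1/cos35.7° = 2.586 m; N'_5 = 125·cos35.7° = 101.5; c'Δl = 31.55; W sinα = 72.9
Slice 6: Δl = 1.9/cos50.7° = 3.000 m; N'_6 = 48·cos50.7° = 30.4; c'Δl = 36.60; W sinα = 37.1
Σc'Δl = 168.7 kN/m; ΣN' = 746.8 kN/m; ΣW sinα = 196.5 kN/m
Resisting = 168.7 + 746.8·tan33.0° = 168.7 + 485.0 = 653.7 kN/m
FS = 653.7 / 196.5 = 3.327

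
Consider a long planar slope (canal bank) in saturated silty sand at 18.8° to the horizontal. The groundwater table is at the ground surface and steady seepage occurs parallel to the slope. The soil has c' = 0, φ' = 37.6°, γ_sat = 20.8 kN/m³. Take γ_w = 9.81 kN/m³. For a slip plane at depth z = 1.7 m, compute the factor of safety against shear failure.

FS = 1.20

With seepage parallel to the slope and the water table at the surface, the effective normal stress on the slip plane uses the buoyant unit weight γ' = γ_sat − γ_w while the driving shear stress uses γ_sat:
FS = [c' + γ' z cos²β tanφ'] / [γ_sat z sinβ cosβ]
(For c' = 0 this reduces to FS = (γ'/γ_sat)·tanφ'/tanβ.)
γ' = 20.8 − 9.81 = 10.99 kN/m³
Numerator = 0.0 + 10.99·1.7·cos²18.8°·tan37.6° = 0.0 + 10.99·1.7·0.8961·0.7701 = 12.894 kPa
Denominator = 20.8·1.7·sin18.8°·cos18.8° = 20.8·1.7·0.3223·0.9466 = 10.787 kPa
FS = 12.894 / 10.787 = 1.195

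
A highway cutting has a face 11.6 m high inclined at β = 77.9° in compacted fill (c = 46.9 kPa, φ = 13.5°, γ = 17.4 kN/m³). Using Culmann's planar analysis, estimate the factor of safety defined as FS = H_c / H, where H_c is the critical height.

FS = 1.56

H_c = (4c/γ) · sinβ cosφ / [1 − cos(β − φ)]
    = (4·46.9/17.4) · sin77.9°·cos13.5° / [1 − cos64.4°]
    = 10.782 · 0.9508 / 0.5679 = 18.05 m
FS = H_c / H = 18.05 / 11.6 = 1.556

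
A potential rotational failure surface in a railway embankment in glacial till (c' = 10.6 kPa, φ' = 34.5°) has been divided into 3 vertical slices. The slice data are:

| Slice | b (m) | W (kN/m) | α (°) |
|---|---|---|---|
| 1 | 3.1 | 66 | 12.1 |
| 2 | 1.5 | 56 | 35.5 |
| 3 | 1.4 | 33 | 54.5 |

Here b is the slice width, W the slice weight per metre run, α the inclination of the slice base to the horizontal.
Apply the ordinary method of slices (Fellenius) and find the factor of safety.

FS = 2.29

Ordinary method of slices: FS = Σ[c'·Δl_i + (W_i cosα_i)·tanφ'] / Σ W_i sinα_i, with Δl_i = b_i / cosα_i.
Slice 1: Δl = 3.1/cos12.1° = 3.170 m; N'_1 = 66·cos12.1° = 64.5; c'Δl = 33.61; W sinα = 13.8
Slice 2: Δl = 1.5/cos35.5° = 1.842 m; N'_2 = 56·cos35.5° = 45.6; c'Δl = 19.53; W sinα = 32.5
Slice 3: Δl = 1.4/cos54.5° = 2.411 m; N'_3 = 33·cos54.5° = 19.2; c'Δl = 25.56; W sinα = 26.9
Σc'Δl = 78.7 kN/m; ΣN' = 129.3 kN/m; ΣW sinα = 73.2 kN/m
Resisting = 78.7 + 129.3·tan34.5° = 78.7 + 88.9 = 167.5 kN/m
FS = 167.5 / 73.2 = 2.288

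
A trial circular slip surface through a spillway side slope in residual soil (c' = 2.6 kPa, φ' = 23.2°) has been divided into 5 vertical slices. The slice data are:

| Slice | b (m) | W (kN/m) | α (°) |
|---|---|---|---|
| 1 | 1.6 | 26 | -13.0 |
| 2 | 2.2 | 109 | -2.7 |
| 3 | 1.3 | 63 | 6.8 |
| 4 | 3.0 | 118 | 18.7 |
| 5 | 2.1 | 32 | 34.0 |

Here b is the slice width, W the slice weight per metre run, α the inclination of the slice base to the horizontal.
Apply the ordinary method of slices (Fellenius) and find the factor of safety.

Ordinary method of slices: FS = Σ[c'·Δl_i + (W_i cosα_i)·tanφ'] / Σ W_i sinα_i, with Δl_i = b_i / cosα_i.
Slice 1: Δl = 1.6/cos(-13.0°) = 1.642 m; N'_1 = 26·cos(-13.0°) = 25.3; c'Δl = 4.27; W sinα = -5.8
Slice 2: Δl = 2.2/cos(-2.7°) = 2.202 m; N'_2 = 109·cos(-2.7°) = 108.9; c'Δl = 5.73; W sinα = -5.1
Slice 3: Δl = 1.3/cos6.8° = 1.309 m; N'_3 = 63·cos6.8° = 62.6; c'Δl = 3.40; W sinα = 7.5
Slice 4: Δl = 3.0/cos18.7° = 3.167 m; N'_4 = 118·cos18.7° = 111.8; c'Δl = 8.23; W sinα = 37.8
Slice 5: Δl = 2.1/cos34.0° = 2.533 m; N'_5 = 32·cos34.0° = 26.5; c'Δl = 6.59; W sinα = 17.9
Σc'Δl = 28.2 kN/m; ΣN' = 335.1 kN/m; ΣW sinα = 52.2 kN/m
Resisting = 28.2 + 335.1·tan23.2° = 28.2 + 143.6 = 171.8 kN/m
FS = 171.8 / 52.2 = 3.292

FS = 3.29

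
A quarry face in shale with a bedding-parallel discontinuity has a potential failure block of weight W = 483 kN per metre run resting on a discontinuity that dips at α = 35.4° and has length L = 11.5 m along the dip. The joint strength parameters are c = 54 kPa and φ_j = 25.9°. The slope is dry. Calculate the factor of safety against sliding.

FS = 2.90

Resolving the block weight along and normal to the plane and applying the Mohr–Coulomb strength on the joint:
N' = W cosα = 483·cos35.4° = 393.7 kN/m
Driving force T = W sinα = 483·sin35.4° = 279.8 kN/m
Resisting force R = c·L + N'·tanφ_j = 54·11.5 + 393.7·tan25.9° = 621.0 + 191.2 = 812.2 kN/m
FS = R / T = 812.2 / 279.8 = 2.903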